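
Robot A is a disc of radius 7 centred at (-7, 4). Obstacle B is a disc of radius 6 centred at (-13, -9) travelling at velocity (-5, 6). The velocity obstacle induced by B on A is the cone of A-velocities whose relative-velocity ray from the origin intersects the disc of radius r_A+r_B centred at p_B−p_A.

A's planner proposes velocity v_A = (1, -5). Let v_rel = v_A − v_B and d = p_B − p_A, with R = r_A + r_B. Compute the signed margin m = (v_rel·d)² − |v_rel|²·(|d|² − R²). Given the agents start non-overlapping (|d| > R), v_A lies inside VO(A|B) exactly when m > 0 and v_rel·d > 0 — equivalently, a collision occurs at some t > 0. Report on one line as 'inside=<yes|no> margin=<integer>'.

d = (-6, -13),  |d|² = 205;  R = 7+6 = 13,  c = 205−13² = 36
v_rel = (6, -11),  |v_rel|² = 157;  v_rel·d = (6)·(-6) + (-11)·(-13) = 107
157·t² − 214·t + 36 = 0  ⇒  m = 107² − 157·36 = 5797
m = 5797 > 0,  v_rel·d = 107 > 0  ⇒  inside

inside=yes margin=5797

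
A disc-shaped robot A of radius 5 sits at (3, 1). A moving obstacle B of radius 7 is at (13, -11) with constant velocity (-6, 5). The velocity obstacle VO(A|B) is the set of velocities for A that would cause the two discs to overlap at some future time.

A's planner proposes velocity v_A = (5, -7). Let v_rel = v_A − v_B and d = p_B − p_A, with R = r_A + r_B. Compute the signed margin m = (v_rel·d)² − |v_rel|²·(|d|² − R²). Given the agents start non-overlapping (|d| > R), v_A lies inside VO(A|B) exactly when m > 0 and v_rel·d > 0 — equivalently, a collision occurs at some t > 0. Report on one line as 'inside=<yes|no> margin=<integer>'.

d = (10, -12),  |d|² = 244;  R = 5+7 = 12,  c = 244−12² = 100
v_rel = (11, -12),  |v_rel|² = 265;  v_rel·d = (11)·(10) + (-12)·(-12) = 254
265·t² − 508·t + 100 = 0  ⇒  m = 254² − 265·100 = 38016
m = 38016 > 0,  v_rel·d = 254 > 0  ⇒  inside

inside=yes margin=38016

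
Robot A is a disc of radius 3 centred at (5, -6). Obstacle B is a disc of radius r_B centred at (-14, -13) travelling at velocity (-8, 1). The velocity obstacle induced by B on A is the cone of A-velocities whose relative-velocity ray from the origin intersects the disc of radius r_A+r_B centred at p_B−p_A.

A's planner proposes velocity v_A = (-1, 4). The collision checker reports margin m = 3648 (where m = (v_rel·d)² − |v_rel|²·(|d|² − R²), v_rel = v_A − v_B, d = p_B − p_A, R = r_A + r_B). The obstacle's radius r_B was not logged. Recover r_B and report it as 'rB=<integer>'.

m = 3648
d = (-19, -7);  v_rel = (7, 3),  |v_rel|² = 58
v_rel×d = (7)·(-7) − (3)·(-19) = 8
since m = R²·58 − 8²:  R² = (64 + 3648) / 58 = 64
R = √64 = 8  ⇒  r_B = 8 − 3 = 5

rB=5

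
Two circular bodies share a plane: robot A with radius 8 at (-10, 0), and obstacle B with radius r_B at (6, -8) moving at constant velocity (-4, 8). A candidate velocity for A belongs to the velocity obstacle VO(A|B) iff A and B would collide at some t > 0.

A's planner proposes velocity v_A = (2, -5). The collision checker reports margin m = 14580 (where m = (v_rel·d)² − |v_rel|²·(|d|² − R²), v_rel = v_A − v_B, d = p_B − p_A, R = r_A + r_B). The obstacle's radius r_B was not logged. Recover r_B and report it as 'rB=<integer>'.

m = 14580
d = (16, -8);  v_rel = (6, -13),  |v_rel|² = 205
v_rel×d = (6)·(-8) − (-13)·(16) = 160
since m = R²·205 − 160²:  R² = (25600 + 14580) / 205 = 196
R = √196 = 14  ⇒  r_B = 14 − 8 = 6

rB=6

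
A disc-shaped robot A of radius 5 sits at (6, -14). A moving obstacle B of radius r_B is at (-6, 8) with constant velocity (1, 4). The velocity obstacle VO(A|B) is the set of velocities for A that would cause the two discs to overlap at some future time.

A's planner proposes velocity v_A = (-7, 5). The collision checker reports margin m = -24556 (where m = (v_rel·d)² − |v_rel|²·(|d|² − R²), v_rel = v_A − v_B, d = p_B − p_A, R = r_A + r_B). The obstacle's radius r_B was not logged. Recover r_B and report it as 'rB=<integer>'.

m = -24556
d = (-12, 22);  v_rel = (-8, 1),  |v_rel|² = 65
v_rel×d = (-8)·(22) − (1)·(-12) = -164
since m = R²·65 − (-164)²:  R² = (26896 + -24556) / 65 = 36
R = √36 = 6  ⇒  r_B = 6 − 5 = 1

rB=1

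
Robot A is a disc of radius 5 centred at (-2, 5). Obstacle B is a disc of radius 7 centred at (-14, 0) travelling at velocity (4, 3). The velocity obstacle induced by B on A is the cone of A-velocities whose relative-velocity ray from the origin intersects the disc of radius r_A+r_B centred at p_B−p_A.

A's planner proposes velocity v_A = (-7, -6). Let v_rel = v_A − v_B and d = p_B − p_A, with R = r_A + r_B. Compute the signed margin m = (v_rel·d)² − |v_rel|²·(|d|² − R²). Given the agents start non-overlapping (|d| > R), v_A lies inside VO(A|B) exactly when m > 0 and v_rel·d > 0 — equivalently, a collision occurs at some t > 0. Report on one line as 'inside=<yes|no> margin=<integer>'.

d = (-12, -5),  |d|² = 169;  R = 5+7 = 12,  c = 169−12² = 25
v_rel = (-11, -9),  |v_rel|² = 202;  v_rel·d = (-11)·(-12) + (-9)·(-5) = 177
202·t² − 354·t + 25 = 0  ⇒  m = 177² − 202·25 = 26279
m = 26279 > 0,  v_rel·d = 177 > 0  ⇒  inside

inside=yes margin=26279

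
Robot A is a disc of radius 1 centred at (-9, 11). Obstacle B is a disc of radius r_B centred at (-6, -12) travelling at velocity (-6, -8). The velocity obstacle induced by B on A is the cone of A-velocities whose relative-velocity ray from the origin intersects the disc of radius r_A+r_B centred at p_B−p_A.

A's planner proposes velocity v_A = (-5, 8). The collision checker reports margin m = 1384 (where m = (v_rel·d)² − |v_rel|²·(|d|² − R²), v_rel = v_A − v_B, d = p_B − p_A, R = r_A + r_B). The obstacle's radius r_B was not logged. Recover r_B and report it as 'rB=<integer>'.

m = 1384
d = (3, -23);  v_rel = (1, 16),  |v_rel|² = 257
v_rel×d = (1)·(-23) − (16)·(3) = -71
since m = R²·257 − (-71)²:  R² = (5041 + 1384) / 257 = 25
R = √25 = 5  ⇒  r_B = 5 − 1 = 4

rB=4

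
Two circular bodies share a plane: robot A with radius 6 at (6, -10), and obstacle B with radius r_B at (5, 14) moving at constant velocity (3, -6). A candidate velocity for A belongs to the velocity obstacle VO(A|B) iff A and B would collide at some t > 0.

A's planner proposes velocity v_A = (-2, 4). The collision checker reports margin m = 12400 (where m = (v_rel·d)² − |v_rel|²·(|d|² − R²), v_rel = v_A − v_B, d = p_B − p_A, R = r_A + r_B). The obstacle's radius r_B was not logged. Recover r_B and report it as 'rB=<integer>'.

m = 12400
d = (-1, 24);  v_rel = (-5, 10),  |v_rel|² = 125
v_rel×d = (-5)·(24) − (10)·(-1) = -110
since m = R²·125 − (-110)²:  R² = (12100 + 12400) / 125 = 196
R = √196 = 14  ⇒  r_B = 14 − 6 = 8

rB=8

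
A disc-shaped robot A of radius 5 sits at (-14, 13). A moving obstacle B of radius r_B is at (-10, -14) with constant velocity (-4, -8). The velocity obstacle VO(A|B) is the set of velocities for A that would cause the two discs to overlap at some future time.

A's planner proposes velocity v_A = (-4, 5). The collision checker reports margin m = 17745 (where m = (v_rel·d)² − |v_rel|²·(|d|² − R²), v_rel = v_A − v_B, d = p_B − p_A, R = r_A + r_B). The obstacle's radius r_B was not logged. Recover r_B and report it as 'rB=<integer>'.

m = 17745
d = (4, -27);  v_rel = (0, 13),  |v_rel|² = 169
v_rel×d = (0)·(-27) − (13)·(4) = -52
since m = R²·169 − (-52)²:  R² = (2704 + 17745) / 169 = 121
R = √121 = 11  ⇒  r_B = 11 − 5 = 6

rB=6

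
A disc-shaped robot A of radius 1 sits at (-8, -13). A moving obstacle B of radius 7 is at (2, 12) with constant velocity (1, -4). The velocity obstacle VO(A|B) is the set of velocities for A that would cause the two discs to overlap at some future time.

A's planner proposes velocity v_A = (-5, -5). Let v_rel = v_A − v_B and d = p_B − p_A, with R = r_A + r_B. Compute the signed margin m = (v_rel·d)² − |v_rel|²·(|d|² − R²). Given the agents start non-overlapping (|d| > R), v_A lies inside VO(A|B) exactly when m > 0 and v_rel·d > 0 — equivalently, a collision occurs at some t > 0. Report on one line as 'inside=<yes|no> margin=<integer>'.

d = (10, 25),  |d|² = 725;  R = 1+7 = 8,  c = 725−8² = 661
v_rel = (-6, -1),  |v_rel|² = 37;  v_rel·d = (-6)·(10) + (-1)·(25) = -85
37·t² + 170·t + 661 = 0  ⇒  m = (-85)² − 37·661 = -17232
m = -17232 < 0,  v_rel·d = -85 < 0  ⇒  outside

inside=no margin=-17232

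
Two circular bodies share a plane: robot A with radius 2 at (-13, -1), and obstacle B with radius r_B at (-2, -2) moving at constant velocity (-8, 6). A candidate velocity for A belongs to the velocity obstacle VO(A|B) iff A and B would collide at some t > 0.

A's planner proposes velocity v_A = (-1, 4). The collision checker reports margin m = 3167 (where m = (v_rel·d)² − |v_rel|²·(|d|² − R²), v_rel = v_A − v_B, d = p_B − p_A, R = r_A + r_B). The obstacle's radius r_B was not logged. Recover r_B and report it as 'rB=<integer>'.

m = 3167
d = (11, -1);  v_rel = (7, -2),  |v_rel|² = 53
v_rel×d = (7)·(-1) − (-2)·(11) = 15
since m = R²·53 − 15²:  R² = (225 + 3167) / 53 = 64
R = √64 = 8  ⇒  r_B = 8 − 2 = 6

rB=6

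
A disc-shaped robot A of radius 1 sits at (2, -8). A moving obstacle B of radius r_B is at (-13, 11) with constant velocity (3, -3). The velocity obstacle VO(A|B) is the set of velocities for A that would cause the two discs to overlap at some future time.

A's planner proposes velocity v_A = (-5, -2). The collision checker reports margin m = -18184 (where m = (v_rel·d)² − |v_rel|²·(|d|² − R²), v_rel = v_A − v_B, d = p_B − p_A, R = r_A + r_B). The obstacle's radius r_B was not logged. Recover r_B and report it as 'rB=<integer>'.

m = -18184
d = (-15, 19);  v_rel = (-8, 1),  |v_rel|² = 65
v_rel×d = (-8)·(19) − (1)·(-15) = -137
since m = R²·65 − (-137)²:  R² = (18769 + -18184) / 65 = 9
R = √9 = 3  ⇒  r_B = 3 − 1 = 2

rB=2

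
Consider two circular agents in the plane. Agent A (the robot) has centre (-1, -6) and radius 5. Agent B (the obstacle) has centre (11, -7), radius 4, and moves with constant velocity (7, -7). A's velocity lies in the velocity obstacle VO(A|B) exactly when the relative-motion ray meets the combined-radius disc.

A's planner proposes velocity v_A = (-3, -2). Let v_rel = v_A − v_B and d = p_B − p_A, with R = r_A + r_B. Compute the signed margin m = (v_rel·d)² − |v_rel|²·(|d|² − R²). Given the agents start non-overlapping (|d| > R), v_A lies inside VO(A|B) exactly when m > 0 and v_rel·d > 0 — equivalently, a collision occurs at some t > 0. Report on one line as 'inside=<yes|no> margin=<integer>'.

d = (12, -1),  |d|² = 145;  R = 5+4 = 9,  c = 145−9² = 64
v_rel = (-10, 5),  |v_rel|² = 125;  v_rel·d = (-10)·(12) + (5)·(-1) = -125
125·t² + 250·t + 64 = 0  ⇒  m = (-125)² − 125·64 = 7625
m = 7625 > 0,  v_rel·d = -125 < 0  ⇒  outside

inside=no margin=7625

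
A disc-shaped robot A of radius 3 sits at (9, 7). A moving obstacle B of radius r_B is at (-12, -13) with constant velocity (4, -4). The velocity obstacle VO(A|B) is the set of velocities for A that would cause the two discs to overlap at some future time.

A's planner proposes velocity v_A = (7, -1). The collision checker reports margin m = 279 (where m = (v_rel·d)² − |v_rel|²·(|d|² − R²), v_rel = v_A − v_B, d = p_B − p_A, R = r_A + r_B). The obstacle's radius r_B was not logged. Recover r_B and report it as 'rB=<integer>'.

m = 279
d = (-21, -20);  v_rel = (3, 3),  |v_rel|² = 18
v_rel×d = (3)·(-20) − (3)·(-21) = 3
since m = R²·18 − 3²:  R² = (9 + 279) / 18 = 16
R = √16 = 4  ⇒  r_B = 4 − 3 = 1

rB=1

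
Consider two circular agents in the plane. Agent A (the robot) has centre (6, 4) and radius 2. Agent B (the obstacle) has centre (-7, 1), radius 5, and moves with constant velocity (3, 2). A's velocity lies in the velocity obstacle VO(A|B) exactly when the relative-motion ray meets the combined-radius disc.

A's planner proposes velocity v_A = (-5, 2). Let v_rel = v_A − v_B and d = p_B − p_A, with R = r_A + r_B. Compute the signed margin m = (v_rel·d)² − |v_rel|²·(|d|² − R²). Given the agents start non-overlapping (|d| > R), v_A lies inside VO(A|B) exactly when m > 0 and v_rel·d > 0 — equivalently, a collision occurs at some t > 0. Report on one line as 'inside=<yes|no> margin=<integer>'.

d = (-13, -3),  |d|² = 178;  R = 2+5 = 7,  c = 178−7² = 129
v_rel = (-8, 0),  |v_rel|² = 64;  v_rel·d = (-8)·(-13) + (0)·(-3) = 104
64·t² − 208·t + 129 = 0  ⇒  m = 104² − 64·129 = 2560
m = 2560 > 0,  v_rel·d = 104 > 0  ⇒  inside

inside=yes margin=2560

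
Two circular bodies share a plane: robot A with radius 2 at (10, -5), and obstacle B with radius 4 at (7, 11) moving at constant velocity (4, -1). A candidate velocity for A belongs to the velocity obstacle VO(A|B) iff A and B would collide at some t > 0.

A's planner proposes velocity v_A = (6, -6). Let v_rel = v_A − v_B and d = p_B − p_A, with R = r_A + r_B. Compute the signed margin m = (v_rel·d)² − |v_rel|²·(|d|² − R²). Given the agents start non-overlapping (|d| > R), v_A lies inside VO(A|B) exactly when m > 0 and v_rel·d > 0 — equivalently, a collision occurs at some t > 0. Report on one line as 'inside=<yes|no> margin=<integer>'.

d = (-3, 16),  |d|² = 265;  R = 2+4 = 6,  c = 265−6² = 229
v_rel = (2, -5),  |v_rel|² = 29;  v_rel·d = (2)·(-3) + (-5)·(16) = -86
29·t² + 172·t + 229 = 0  ⇒  m = (-86)² − 29·229 = 755
m = 755 > 0,  v_rel·d = -86 < 0  ⇒  outside

inside=no margin=755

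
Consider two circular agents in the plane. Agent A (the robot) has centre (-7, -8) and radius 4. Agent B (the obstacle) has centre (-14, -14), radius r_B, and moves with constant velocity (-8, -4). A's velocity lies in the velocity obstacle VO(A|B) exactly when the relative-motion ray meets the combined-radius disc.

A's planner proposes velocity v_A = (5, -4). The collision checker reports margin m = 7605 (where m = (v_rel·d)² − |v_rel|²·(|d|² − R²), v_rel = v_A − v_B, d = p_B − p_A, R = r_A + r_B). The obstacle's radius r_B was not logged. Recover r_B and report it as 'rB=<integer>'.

m = 7605
d = (-7, -6);  v_rel = (13, 0),  |v_rel|² = 169
v_rel×d = (13)·(-6) − (0)·(-7) = -78
since m = R²·169 − (-78)²:  R² = (6084 + 7605) / 169 = 81
R = √81 = 9  ⇒  r_B = 9 − 4 = 5

rB=5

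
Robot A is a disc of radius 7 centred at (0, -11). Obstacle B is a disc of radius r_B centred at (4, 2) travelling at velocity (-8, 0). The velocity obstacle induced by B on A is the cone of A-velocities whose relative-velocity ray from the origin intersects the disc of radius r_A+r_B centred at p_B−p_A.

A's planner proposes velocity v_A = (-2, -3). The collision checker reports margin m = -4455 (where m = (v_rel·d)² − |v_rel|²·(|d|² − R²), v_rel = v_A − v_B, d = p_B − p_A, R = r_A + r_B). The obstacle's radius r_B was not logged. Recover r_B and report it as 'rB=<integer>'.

m = -4455
d = (4, 13);  v_rel = (6, -3),  |v_rel|² = 45
v_rel×d = (6)·(13) − (-3)·(4) = 90
since m = R²·45 − 90²:  R² = (8100 + -4455) / 45 = 81
R = √81 = 9  ⇒  r_B = 9 − 7 = 2

rB=2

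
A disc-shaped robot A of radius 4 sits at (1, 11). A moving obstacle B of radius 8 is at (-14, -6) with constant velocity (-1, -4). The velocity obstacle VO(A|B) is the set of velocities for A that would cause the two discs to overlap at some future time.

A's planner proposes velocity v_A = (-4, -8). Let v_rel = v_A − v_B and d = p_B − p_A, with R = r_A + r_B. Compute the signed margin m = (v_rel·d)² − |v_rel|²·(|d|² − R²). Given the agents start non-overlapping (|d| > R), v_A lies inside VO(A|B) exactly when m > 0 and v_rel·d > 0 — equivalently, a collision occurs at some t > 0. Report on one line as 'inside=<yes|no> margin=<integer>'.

d = (-15, -17),  |d|² = 514;  R = 4+8 = 12,  c = 514−12² = 370
v_rel = (-3, -4),  |v_rel|² = 25;  v_rel·d = (-3)·(-15) + (-4)·(-17) = 113
25·t² − 226·t + 370 = 0  ⇒  m = 113² − 25·370 = 3519
m = 3519 > 0,  v_rel·d = 113 > 0  ⇒  inside

inside=yes margin=3519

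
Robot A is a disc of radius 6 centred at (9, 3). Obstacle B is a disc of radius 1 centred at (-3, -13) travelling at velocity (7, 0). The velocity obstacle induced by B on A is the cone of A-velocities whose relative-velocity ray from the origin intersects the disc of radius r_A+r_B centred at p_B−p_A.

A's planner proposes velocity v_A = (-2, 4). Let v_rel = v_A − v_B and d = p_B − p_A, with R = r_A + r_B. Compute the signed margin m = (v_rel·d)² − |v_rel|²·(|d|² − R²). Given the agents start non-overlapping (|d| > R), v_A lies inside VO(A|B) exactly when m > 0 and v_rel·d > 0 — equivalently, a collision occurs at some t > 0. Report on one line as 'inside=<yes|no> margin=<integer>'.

d = (-12, -16),  |d|² = 400;  R = 6+1 = 7,  c = 400−7² = 351
v_rel = (-9, 4),  |v_rel|² = 97;  v_rel·d = (-9)·(-12) + (4)·(-16) = 44
97·t² − 88·t + 351 = 0  ⇒  m = 44² − 97·351 = -32111
m = -32111 < 0,  v_rel·d = 44 > 0  ⇒  outside

inside=no margin=-32111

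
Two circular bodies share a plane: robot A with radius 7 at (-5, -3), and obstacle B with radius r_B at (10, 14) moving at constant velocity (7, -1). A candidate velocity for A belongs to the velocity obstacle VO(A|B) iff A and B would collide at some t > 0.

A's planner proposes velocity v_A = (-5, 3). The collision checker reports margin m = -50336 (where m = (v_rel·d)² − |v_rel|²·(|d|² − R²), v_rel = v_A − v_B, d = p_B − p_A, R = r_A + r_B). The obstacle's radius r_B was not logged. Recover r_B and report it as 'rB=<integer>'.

m = -50336
d = (15, 17);  v_rel = (-12, 4),  |v_rel|² = 160
v_rel×d = (-12)·(17) − (4)·(15) = -264
since m = R²·160 − (-264)²:  R² = (69696 + -50336) / 160 = 121
R = √121 = 11  ⇒  r_B = 11 − 7 = 4

rB=4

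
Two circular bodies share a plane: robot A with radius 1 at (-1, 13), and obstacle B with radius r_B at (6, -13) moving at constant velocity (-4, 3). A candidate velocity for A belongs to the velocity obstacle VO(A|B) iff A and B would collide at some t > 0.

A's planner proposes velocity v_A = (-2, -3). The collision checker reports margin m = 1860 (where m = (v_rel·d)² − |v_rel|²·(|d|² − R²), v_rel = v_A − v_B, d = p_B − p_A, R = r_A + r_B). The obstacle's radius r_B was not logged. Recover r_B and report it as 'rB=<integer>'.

m = 1860
d = (7, -26);  v_rel = (2, -6),  |v_rel|² = 40
v_rel×d = (2)·(-26) − (-6)·(7) = -10
since m = R²·40 − (-10)²:  R² = (100 + 1860) / 40 = 49
R = √49 = 7  ⇒  r_B = 7 − 1 = 6

rB=6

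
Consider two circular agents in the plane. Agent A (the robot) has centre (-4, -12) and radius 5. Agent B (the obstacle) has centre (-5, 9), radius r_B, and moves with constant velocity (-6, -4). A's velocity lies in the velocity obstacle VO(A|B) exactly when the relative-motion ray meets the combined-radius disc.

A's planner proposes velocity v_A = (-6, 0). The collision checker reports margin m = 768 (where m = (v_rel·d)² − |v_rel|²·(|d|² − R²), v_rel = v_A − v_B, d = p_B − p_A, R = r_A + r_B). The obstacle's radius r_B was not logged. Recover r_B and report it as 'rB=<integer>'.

m = 768
d = (-1, 21);  v_rel = (0, 4),  |v_rel|² = 16
v_rel×d = (0)·(21) − (4)·(-1) = 4
since m = R²·16 − 4²:  R² = (16 + 768) / 16 = 49
R = √49 = 7  ⇒  r_B = 7 − 5 = 2

rB=2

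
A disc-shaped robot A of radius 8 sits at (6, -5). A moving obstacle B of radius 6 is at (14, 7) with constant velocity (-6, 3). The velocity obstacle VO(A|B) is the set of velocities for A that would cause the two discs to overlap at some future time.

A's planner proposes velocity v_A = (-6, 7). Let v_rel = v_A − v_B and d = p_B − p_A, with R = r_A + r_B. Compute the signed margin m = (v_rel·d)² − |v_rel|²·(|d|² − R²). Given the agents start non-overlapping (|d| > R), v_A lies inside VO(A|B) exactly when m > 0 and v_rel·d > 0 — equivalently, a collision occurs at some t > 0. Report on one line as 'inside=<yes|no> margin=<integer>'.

d = (8, 12),  |d|² = 208;  R = 8+6 = 14,  c = 208−14² = 12
v_rel = (0, 4),  |v_rel|² = 16;  v_rel·d = (0)·(8) + (4)·(12) = 48
16·t² − 96·t + 12 = 0  ⇒  m = 48² − 16·12 = 2112
m = 2112 > 0,  v_rel·d = 48 > 0  ⇒  inside

inside=yes margin=2112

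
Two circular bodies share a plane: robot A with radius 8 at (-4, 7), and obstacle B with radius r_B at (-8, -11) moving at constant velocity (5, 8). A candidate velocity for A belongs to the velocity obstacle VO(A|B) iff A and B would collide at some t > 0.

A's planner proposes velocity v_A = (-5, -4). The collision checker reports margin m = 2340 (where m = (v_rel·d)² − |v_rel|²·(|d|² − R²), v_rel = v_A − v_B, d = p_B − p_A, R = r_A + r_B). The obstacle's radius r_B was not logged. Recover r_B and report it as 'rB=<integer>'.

m = 2340
d = (-4, -18);  v_rel = (-10, -12),  |v_rel|² = 244
v_rel×d = (-10)·(-18) − (-12)·(-4) = 132
since m = R²·244 − 132²:  R² = (17424 + 2340) / 244 = 81
R = √81 = 9  ⇒  r_B = 9 − 8 = 1

rB=1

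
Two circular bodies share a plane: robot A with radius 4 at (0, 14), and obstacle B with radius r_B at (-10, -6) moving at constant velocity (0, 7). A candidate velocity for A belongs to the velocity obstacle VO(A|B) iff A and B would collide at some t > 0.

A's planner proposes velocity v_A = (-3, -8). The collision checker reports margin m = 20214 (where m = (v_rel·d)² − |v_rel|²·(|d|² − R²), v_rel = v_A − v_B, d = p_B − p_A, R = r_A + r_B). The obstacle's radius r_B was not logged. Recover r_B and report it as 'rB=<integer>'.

m = 20214
d = (-10, -20);  v_rel = (-3, -15),  |v_rel|² = 234
v_rel×d = (-3)·(-20) − (-15)·(-10) = -90
since m = R²·234 − (-90)²:  R² = (8100 + 20214) / 234 = 121
R = √121 = 11  ⇒  r_B = 11 − 4 = 7

rB=7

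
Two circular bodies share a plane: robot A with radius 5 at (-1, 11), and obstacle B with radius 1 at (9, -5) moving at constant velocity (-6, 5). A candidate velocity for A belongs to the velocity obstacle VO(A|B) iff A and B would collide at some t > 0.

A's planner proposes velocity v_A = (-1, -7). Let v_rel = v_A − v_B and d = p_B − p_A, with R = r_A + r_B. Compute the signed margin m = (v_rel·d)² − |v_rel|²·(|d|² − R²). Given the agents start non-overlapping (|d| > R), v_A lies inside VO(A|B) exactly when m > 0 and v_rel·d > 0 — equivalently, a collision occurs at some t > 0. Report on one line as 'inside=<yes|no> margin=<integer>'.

d = (10, -16),  |d|² = 356;  R = 5+1 = 6,  c = 356−6² = 320
v_rel = (5, -12),  |v_rel|² = 169;  v_rel·d = (5)·(10) + (-12)·(-16) = 242
169·t² − 484·t + 320 = 0  ⇒  m = 242² − 169·320 = 4484
m = 4484 > 0,  v_rel·d = 242 > 0  ⇒  inside

inside=yes margin=4484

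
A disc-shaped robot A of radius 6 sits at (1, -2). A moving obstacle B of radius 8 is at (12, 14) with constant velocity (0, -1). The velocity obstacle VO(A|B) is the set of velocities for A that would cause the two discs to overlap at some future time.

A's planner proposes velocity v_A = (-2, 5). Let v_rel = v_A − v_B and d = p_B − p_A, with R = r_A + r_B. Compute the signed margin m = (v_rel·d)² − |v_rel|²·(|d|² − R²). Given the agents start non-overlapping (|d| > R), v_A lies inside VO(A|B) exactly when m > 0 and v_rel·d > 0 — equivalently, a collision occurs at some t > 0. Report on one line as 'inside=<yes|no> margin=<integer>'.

d = (11, 16),  |d|² = 377;  R = 6+8 = 14,  c = 377−14² = 181
v_rel = (-2, 6),  |v_rel|² = 40;  v_rel·d = (-2)·(11) + (6)·(16) = 74
40·t² − 148·t + 181 = 0  ⇒  m = 74² − 40·181 = -1764
m = -1764 < 0,  v_rel·d = 74 > 0  ⇒  outside

inside=no margin=-1764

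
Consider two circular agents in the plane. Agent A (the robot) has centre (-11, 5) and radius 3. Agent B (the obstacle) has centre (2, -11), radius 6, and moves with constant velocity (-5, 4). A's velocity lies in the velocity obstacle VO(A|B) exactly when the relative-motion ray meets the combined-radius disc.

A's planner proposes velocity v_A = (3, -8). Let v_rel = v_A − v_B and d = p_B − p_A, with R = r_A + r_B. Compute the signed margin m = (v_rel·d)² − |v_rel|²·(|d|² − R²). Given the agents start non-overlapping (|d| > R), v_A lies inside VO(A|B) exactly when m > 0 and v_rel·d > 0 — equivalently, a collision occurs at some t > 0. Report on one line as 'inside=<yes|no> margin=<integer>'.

d = (13, -16),  |d|² = 425;  R = 3+6 = 9,  c = 425−9² = 344
v_rel = (8, -12),  |v_rel|² = 208;  v_rel·d = (8)·(13) + (-12)·(-16) = 296
208·t² − 592·t + 344 = 0  ⇒  m = 296² − 208·344 = 16064
m = 16064 > 0,  v_rel·d = 296 > 0  ⇒  inside

inside=yes margin=16064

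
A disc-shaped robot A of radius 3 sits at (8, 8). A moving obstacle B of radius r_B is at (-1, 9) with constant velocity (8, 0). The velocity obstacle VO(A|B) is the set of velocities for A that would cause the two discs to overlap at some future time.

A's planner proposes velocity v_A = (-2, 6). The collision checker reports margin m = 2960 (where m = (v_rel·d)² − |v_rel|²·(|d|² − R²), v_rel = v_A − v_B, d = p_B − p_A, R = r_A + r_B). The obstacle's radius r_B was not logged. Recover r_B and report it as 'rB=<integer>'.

m = 2960
d = (-9, 1);  v_rel = (-10, 6),  |v_rel|² = 136
v_rel×d = (-10)·(1) − (6)·(-9) = 44
since m = R²·136 − 44²:  R² = (1936 + 2960) / 136 = 36
R = √36 = 6  ⇒  r_B = 6 − 3 = 3

rB=3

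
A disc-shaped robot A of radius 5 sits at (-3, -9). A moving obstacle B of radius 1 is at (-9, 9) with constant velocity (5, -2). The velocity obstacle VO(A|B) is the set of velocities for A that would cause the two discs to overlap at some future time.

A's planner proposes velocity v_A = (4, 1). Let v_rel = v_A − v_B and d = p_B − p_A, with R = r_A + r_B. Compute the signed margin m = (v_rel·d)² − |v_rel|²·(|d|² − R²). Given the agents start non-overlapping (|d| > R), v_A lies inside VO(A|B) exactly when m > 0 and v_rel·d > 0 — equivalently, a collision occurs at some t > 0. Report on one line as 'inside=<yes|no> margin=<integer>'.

d = (-6, 18),  |d|² = 360;  R = 5+1 = 6,  c = 360−6² = 324
v_rel = (-1, 3),  |v_rel|² = 10;  v_rel·d = (-1)·(-6) + (3)·(18) = 60
10·t² − 120·t + 324 = 0  ⇒  m = 60² − 10·324 = 360
m = 360 > 0,  v_rel·d = 60 > 0  ⇒  inside

inside=yes margin=360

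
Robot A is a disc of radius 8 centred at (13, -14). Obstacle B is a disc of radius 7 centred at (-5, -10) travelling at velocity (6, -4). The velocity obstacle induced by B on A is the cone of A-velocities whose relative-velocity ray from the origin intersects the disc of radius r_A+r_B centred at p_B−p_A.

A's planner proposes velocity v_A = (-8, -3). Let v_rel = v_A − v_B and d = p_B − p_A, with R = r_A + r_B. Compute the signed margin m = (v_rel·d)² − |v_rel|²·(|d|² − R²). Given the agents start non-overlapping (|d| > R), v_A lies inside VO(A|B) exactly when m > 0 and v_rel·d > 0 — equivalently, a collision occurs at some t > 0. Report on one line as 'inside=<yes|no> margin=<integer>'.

d = (-18, 4),  |d|² = 340;  R = 8+7 = 15,  c = 340−15² = 115
v_rel = (-14, 1),  |v_rel|² = 197;  v_rel·d = (-14)·(-18) + (1)·(4) = 256
197·t² − 512·t + 115 = 0  ⇒  m = 256² − 197·115 = 42881
m = 42881 > 0,  v_rel·d = 256 > 0  ⇒  inside

inside=yes margin=42881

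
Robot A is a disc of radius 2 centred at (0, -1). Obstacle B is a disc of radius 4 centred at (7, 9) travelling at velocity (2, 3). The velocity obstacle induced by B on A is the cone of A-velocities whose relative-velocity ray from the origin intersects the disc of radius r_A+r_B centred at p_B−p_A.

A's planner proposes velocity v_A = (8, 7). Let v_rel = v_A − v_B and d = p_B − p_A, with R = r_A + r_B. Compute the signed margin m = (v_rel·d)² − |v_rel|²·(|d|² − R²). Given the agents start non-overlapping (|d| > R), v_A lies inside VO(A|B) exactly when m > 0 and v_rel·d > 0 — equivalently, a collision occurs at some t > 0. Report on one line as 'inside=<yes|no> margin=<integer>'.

d = (7, 10),  |d|² = 149;  R = 2+4 = 6,  c = 149−6² = 113
v_rel = (6, 4),  |v_rel|² = 52;  v_rel·d = (6)·(7) + (4)·(10) = 82
52·t² − 164·t + 113 = 0  ⇒  m = 82² − 52·113 = 848
m = 848 > 0,  v_rel·d = 82 > 0  ⇒  inside

inside=yes margin=848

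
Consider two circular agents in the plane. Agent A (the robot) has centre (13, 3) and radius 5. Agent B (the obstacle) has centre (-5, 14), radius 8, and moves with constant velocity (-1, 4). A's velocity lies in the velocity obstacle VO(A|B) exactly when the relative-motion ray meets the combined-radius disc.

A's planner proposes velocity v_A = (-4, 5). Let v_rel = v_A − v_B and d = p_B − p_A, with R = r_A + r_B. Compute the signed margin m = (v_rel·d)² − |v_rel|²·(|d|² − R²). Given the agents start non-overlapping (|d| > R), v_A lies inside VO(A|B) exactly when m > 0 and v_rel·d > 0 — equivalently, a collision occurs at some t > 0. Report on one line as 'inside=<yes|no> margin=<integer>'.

d = (-18, 11),  |d|² = 445;  R = 5+8 = 13,  c = 445−13² = 276
v_rel = (-3, 1),  |v_rel|² = 10;  v_rel·d = (-3)·(-18) + (1)·(11) = 65
10·t² − 130·t + 276 = 0  ⇒  m = 65² − 10·276 = 1465
m = 1465 > 0,  v_rel·d = 65 > 0  ⇒  inside

inside=yes margin=1465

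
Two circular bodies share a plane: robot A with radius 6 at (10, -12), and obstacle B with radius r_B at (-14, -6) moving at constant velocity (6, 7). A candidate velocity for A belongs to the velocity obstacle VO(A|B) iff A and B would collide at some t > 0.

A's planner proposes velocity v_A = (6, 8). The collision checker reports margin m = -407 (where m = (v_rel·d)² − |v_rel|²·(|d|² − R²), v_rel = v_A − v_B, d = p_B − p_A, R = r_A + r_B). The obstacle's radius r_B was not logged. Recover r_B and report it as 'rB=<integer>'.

m = -407
d = (-24, 6);  v_rel = (0, 1),  |v_rel|² = 1
v_rel×d = (0)·(6) − (1)·(-24) = 24
since m = R²·1 − 24²:  R² = (576 + -407) / 1 = 169
R = √169 = 13  ⇒  r_B = 13 − 6 = 7

rB=7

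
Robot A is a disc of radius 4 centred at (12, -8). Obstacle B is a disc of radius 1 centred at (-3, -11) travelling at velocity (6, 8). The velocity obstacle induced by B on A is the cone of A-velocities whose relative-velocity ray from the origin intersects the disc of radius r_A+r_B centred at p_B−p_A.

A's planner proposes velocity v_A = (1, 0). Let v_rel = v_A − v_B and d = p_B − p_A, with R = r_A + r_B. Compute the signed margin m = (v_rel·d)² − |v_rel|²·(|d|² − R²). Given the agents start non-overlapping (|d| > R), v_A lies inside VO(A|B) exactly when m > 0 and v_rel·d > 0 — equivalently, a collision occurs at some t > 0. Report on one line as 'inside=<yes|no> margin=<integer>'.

d = (-15, -3),  |d|² = 234;  R = 4+1 = 5,  c = 234−5² = 209
v_rel = (-5, -8),  |v_rel|² = 89;  v_rel·d = (-5)·(-15) + (-8)·(-3) = 99
89·t² − 198·t + 209 = 0  ⇒  m = 99² − 89·209 = -8800
m = -8800 < 0,  v_rel·d = 99 > 0  ⇒  outside

inside=no margin=-8800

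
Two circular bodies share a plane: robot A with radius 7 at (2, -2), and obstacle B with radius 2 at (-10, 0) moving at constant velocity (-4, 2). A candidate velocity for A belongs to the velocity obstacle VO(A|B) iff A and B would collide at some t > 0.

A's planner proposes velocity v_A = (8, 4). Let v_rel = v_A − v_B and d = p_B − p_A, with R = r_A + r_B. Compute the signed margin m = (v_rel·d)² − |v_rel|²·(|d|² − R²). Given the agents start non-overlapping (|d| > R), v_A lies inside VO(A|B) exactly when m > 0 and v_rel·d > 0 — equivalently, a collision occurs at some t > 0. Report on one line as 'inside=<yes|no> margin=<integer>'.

d = (-12, 2),  |d|² = 148;  R = 7+2 = 9,  c = 148−9² = 67
v_rel = (12, 2),  |v_rel|² = 148;  v_rel·d = (12)·(-12) + (2)·(2) = -140
148·t² + 280·t + 67 = 0  ⇒  m = (-140)² − 148·67 = 9684
m = 9684 > 0,  v_rel·d = -140 < 0  ⇒  outside

inside=no margin=9684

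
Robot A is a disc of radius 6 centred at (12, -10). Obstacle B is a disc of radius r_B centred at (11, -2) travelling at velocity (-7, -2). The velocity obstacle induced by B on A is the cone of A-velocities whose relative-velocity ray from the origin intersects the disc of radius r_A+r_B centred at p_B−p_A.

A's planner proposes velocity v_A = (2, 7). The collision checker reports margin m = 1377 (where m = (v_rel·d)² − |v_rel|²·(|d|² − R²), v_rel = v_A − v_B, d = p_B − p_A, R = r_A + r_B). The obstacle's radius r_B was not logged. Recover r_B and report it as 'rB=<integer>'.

m = 1377
d = (-1, 8);  v_rel = (9, 9),  |v_rel|² = 162
v_rel×d = (9)·(8) − (9)·(-1) = 81
since m = R²·162 − 81²:  R² = (6561 + 1377) / 162 = 49
R = √49 = 7  ⇒  r_B = 7 − 6 = 1

rB=1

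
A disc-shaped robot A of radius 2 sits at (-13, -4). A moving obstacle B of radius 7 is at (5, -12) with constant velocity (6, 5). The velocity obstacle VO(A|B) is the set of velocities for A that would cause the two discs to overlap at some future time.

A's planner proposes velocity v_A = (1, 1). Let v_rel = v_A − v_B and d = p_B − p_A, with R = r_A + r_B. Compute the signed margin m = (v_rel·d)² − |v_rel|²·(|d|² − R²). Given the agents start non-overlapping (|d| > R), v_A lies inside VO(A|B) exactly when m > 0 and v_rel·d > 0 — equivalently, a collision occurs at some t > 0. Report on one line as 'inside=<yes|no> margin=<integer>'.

d = (18, -8),  |d|² = 388;  R = 2+7 = 9,  c = 388−9² = 307
v_rel = (-5, -4),  |v_rel|² = 41;  v_rel·d = (-5)·(18) + (-4)·(-8) = -58
41·t² + 116·t + 307 = 0  ⇒  m = (-58)² − 41·307 = -9223
m = -9223 < 0,  v_rel·d = -58 < 0  ⇒  outside

inside=no margin=-9223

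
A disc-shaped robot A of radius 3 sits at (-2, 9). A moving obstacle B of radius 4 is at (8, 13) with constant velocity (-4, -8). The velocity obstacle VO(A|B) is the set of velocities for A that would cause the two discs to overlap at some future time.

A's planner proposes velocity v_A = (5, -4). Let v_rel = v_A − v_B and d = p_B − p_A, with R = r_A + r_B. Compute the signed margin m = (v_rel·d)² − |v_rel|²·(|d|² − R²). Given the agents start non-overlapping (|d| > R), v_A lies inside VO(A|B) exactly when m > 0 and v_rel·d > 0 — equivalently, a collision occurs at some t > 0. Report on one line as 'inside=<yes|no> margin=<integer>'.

d = (10, 4),  |d|² = 116;  R = 3+4 = 7,  c = 116−7² = 67
v_rel = (9, 4),  |v_rel|² = 97;  v_rel·d = (9)·(10) + (4)·(4) = 106
97·t² − 212·t + 67 = 0  ⇒  m = 106² − 97·67 = 4737
m = 4737 > 0,  v_rel·d = 106 > 0  ⇒  inside

inside=yes margin=4737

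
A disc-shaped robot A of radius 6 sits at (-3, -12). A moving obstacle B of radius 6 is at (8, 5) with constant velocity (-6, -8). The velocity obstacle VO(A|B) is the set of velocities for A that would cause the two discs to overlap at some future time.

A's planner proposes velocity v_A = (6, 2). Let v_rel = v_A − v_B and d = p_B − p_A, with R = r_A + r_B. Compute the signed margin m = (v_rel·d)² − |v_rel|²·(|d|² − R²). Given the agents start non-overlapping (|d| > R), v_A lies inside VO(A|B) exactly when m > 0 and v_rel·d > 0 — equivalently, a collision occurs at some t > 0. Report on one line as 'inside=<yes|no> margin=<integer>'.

d = (11, 17),  |d|² = 410;  R = 6+6 = 12,  c = 410−12² = 266
v_rel = (12, 10),  |v_rel|² = 244;  v_rel·d = (12)·(11) + (10)·(17) = 302
244·t² − 604·t + 266 = 0  ⇒  m = 302² − 244·266 = 26300
m = 26300 > 0,  v_rel·d = 302 > 0  ⇒  inside

inside=yes margin=26300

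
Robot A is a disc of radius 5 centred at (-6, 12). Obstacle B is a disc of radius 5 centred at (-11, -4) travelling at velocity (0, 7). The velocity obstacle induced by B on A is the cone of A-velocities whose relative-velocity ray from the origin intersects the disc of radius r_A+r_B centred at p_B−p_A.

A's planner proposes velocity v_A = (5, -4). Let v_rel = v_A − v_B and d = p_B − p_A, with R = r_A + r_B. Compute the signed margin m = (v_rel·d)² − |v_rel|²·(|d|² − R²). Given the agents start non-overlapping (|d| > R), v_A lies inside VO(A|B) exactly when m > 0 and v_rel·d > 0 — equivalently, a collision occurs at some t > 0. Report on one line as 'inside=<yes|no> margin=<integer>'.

d = (-5, -16),  |d|² = 281;  R = 5+5 = 10,  c = 281−10² = 181
v_rel = (5, -11),  |v_rel|² = 146;  v_rel·d = (5)·(-5) + (-11)·(-16) = 151
146·t² − 302·t + 181 = 0  ⇒  m = 151² − 146·181 = -3625
m = -3625 < 0,  v_rel·d = 151 > 0  ⇒  outside

inside=no margin=-3625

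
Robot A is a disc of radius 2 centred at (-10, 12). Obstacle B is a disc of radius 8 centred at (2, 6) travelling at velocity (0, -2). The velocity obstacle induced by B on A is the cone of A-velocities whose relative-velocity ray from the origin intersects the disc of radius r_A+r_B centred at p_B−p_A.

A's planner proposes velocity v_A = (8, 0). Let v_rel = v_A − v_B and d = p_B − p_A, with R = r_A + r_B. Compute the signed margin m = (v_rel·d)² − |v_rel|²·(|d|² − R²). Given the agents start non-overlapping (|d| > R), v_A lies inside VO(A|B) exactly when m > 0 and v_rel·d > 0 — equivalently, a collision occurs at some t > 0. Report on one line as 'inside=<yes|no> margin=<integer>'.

d = (12, -6),  |d|² = 180;  R = 2+8 = 10,  c = 180−10² = 80
v_rel = (8, 2),  |v_rel|² = 68;  v_rel·d = (8)·(12) + (2)·(-6) = 84
68·t² − 168·t + 80 = 0  ⇒  m = 84² − 68·80 = 1616
m = 1616 > 0,  v_rel·d = 84 > 0  ⇒  inside

inside=yes margin=1616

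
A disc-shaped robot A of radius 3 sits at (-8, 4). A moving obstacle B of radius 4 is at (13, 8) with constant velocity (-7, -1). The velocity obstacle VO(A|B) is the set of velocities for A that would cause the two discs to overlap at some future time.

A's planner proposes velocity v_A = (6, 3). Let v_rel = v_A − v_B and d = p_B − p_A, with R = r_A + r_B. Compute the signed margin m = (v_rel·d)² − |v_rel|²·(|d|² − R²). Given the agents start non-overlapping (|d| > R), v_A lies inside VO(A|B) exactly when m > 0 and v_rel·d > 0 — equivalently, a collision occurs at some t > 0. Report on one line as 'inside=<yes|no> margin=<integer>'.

d = (21, 4),  |d|² = 457;  R = 3+4 = 7,  c = 457−7² = 408
v_rel = (13, 4),  |v_rel|² = 185;  v_rel·d = (13)·(21) + (4)·(4) = 289
185·t² − 578·t + 408 = 0  ⇒  m = 289² − 185·408 = 8041
m = 8041 > 0,  v_rel·d = 289 > 0  ⇒  inside

inside=yes margin=8041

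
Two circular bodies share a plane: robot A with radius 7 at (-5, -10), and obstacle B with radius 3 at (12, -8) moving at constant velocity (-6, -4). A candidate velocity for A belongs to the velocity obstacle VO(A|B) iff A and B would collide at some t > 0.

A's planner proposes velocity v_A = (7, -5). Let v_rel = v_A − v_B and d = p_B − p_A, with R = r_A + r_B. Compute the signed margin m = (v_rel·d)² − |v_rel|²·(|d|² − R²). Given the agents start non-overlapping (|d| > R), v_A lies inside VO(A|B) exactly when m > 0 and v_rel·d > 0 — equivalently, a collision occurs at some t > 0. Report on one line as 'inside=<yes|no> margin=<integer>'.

d = (17, 2),  |d|² = 293;  R = 7+3 = 10,  c = 293−10² = 193
v_rel = (13, -1),  |v_rel|² = 170;  v_rel·d = (13)·(17) + (-1)·(2) = 219
170·t² − 438·t + 193 = 0  ⇒  m = 219² − 170·193 = 15151
m = 15151 > 0,  v_rel·d = 219 > 0  ⇒  inside

inside=yes margin=15151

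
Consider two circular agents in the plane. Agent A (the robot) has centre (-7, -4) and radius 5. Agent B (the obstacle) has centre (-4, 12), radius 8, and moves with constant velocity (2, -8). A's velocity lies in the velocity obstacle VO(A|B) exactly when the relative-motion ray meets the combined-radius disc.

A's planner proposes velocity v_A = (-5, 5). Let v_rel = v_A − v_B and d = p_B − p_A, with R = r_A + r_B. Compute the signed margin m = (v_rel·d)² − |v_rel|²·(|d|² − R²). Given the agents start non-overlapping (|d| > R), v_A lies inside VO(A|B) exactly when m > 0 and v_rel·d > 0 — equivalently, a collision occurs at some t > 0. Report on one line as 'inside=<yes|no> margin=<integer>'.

d = (3, 16),  |d|² = 265;  R = 5+8 = 13,  c = 265−13² = 96
v_rel = (-7, 13),  |v_rel|² = 218;  v_rel·d = (-7)·(3) + (13)·(16) = 187
218·t² − 374·t + 96 = 0  ⇒  m = 187² − 218·96 = 14041
m = 14041 > 0,  v_rel·d = 187 > 0  ⇒  inside

inside=yes margin=14041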